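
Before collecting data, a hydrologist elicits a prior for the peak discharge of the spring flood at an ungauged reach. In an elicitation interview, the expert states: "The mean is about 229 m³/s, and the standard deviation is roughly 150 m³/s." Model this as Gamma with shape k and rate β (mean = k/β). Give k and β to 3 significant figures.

For Gamma(k, rate β): mean = k/β, variance = k/β², so CV = 1/√k.
CV = SD/mean = 150/229 = 0.655, hence k = 1/CV² = 2.33.
Then β = k/mean = 2.33/229 = 0.0102.

k ≈ 2.33, β ≈ 0.0102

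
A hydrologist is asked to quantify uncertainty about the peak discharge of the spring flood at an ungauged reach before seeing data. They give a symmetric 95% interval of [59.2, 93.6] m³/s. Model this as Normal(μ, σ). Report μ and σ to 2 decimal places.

μ = 76.40, σ = 8.78

A symmetric 95% interval runs μ ± z·σ with z = 1.96.
Half-width = 17.2, so σ = 17.2/1.96 = 8.78.
μ is the interval midpoint, 76.40.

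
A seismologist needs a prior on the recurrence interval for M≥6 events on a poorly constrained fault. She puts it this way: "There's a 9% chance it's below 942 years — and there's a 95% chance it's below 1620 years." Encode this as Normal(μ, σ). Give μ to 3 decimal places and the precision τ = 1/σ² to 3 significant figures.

For Normal(μ,σ), the p-quantile is μ + z_p·σ. Here z_{0.09} = -1.341, z_{0.95} = 1.645.
So 942 = μ − 1.341σ and 1620 = μ + 1.645σ.
Subtracting: σ = (1620 − 942)/(1.645 − (-1.341)) = 227.089.
Then μ = 942 − (-1.341)·227.089 = 1246.471.
Precision τ = 1/σ² = 1/227.1² = 1.94e-05.

μ = 1246.471, τ = 1.94e-05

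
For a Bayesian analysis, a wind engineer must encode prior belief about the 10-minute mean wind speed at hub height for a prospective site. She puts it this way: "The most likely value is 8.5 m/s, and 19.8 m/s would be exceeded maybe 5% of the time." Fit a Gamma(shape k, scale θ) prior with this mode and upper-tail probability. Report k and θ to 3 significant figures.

Gamma(k,θ) with k>1 has mode (k−1)θ, so θ = 8.5/(k−1).
Need P(X < 19.8) = 0.95 with θ tied to k this way. Start at k = 2, θ = 8.5: P(X<19.8) ≈ 0.676.
Too low — raise k to concentrate. Iterating converges to k ≈ 4.83.
Then θ = 8.5/(4.83−1) ≈ 2.22.

k ≈ 4.83, θ ≈ 2.22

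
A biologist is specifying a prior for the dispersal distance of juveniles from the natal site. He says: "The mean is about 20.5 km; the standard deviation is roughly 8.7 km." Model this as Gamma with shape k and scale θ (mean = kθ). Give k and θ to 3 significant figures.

For Gamma(k, scale θ): mean = kθ, variance = kθ², so CV = 1/√k.
CV = SD/mean = 8.7/20.5 = 0.4244, hence k = 1/CV² = 5.55.
Then θ = mean/k = 20.5/5.55 = 3.69.

k ≈ 5.55, θ ≈ 3.69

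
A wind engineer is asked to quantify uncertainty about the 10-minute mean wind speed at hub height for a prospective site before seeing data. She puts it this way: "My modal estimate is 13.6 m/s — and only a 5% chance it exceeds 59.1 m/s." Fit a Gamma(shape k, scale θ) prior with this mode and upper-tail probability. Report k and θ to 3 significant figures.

Gamma(k,θ) with k>1 has mode (k−1)θ, so θ = 13.6/(k−1).
Need P(X < 59.1) = 0.95 with θ tied to k this way. Start at k = 2, θ = 13.6: P(X<59.1) ≈ 0.931.
Too low — raise k to concentrate. Iterating converges to k ≈ 2.15.
Then θ = 13.6/(2.15−1) ≈ 11.9.

k ≈ 2.15, θ ≈ 11.9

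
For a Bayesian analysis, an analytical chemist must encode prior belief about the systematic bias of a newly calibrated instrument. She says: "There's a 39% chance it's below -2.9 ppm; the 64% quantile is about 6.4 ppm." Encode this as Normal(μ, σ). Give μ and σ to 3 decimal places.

μ = 1.173, σ = 14.582

The p-quantile of Normal(μ,σ) is μ + z_p·σ, with z_{0.39} = -0.2793 and z_{0.64} = 0.3585.
Eliminate σ: μ = (z₂·x₁ − z₁·x₂)/(z₂ − z₁) = (0.3585·-2.9 − (-0.2793)·6.4)/0.6378 = 1.173.
Then σ = (x₂ − x₁)/(z₂ − z₁) = (6.4 − -2.9)/0.6378 = 14.582.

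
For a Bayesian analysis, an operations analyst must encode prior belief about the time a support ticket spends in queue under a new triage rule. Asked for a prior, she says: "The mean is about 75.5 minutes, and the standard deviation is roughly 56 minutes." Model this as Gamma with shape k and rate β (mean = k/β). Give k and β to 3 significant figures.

For Gamma(k, rate β): mean = k/β, variance = k/β², so CV = 1/√k.
CV = SD/mean = 56/75.5 = 0.7417, hence k = 1/CV² = 1.82.
Then β = k/mean = 1.82/75.5 = 0.0241.

k ≈ 1.82, β ≈ 0.0241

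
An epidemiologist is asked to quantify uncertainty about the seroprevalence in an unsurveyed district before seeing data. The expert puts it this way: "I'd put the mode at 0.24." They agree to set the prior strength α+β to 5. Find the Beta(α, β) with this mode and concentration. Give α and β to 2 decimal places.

α = 1.72, β = 3.28

For α,β > 1 the Beta mode is (α−1)/(α+β−2). With α+β = 5, the mode is (α−1)/3.
Set (α−1)/3 = 0.24 → α = 1 + 0.24·3 = 1.72.
β = 5 − α = 3.28.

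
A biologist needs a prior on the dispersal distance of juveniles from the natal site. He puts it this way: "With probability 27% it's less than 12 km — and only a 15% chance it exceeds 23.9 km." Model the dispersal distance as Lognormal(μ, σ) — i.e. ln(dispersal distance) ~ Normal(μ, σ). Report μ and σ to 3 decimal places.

If T ~ Lognormal(μ,σ) then ln T ~ Normal(μ,σ), so the p-quantile of ln T is μ + z_p·σ.
ln(12) = 2.485 and ln(23.9) = 3.174; z_{0.27} = -0.6128, z_{0.85} = 1.036.
σ = (3.174 − 2.485)/(1.036 − (-0.6128)) = 0.418.
μ = 2.485 − (-0.6128)·0.418 = 2.741.

μ ≈ 2.741, σ ≈ 0.418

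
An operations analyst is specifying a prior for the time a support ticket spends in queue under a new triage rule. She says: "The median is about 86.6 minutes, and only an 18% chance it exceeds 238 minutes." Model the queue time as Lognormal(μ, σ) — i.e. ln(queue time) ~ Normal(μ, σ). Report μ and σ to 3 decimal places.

If T ~ Lognormal(μ,σ) then ln T ~ Normal(μ,σ), so the p-quantile of ln T is μ + z_p·σ.
ln(86.6) = 4.461 and ln(238) = 5.472; z_{0.5} = 0, z_{0.82} = 0.9154.
σ = (5.472 − 4.461)/(0.9154 − (0)) = 1.104.
μ = 4.461 − (0)·1.104 = 4.461.

μ ≈ 4.461, σ ≈ 1.104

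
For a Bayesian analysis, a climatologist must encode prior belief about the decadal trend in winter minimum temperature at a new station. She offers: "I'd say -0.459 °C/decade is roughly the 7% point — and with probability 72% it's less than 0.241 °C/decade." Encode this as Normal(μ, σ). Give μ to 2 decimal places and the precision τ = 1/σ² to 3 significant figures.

For Normal(μ,σ), the p-quantile is μ + z_p·σ. Here z_{0.07} = -1.476, z_{0.72} = 0.5828.
So -0.459 = μ − 1.476σ and 0.241 = μ + 0.5828σ.
Subtracting: σ = (0.241 − -0.459)/(0.5828 − (-1.476)) = 0.34.
Then μ = -0.459 − (-1.476)·0.34 = 0.04.
Precision τ = 1/σ² = 1/0.34² = 8.65.

μ = 0.04, τ = 8.65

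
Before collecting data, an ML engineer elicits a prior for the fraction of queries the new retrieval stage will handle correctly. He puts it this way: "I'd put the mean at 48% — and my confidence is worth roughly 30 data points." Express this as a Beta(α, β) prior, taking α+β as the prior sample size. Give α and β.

α = 14.4, β = 15.6

Under the effective-sample-size interpretation, Beta(α, β) has prior mean α/(α+β) and prior sample size α+β.
So α+β = 30 and α/(α+β) = 0.48, giving α = 0.48·30 = 14.4 and β = 30 − 14.4 = 15.6.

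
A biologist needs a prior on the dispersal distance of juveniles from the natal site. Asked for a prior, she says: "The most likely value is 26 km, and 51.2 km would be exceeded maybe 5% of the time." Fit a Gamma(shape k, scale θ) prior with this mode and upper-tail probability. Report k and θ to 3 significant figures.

Gamma(k,θ) with k>1 has mode (k−1)θ, so θ = 26/(k−1).
Need P(X < 51.2) = 0.95 with θ tied to k this way. Start at k = 2, θ = 26: P(X<51.2) ≈ 0.586.
Too low — raise k to concentrate. Iterating converges to k ≈ 7.04.
Then θ = 26/(7.04−1) ≈ 4.3.

k ≈ 7.04, θ ≈ 4.3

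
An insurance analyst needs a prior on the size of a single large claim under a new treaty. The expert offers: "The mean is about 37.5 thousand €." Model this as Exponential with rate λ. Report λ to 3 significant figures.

λ ≈ 0.0267

Exponential mean = 1/λ, so λ = 1/37.5 = 0.0267.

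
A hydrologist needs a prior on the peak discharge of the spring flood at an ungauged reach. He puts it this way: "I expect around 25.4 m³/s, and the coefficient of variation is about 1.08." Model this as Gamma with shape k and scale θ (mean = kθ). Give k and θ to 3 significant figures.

k ≈ 0.857, θ ≈ 29.6

For Gamma(k, scale θ): mean = kθ, variance = kθ², so CV = 1/√k.
CV = 1.08, hence k = 1/CV² = 0.857.
Then θ = mean/k = 25.4/0.857 = 29.6.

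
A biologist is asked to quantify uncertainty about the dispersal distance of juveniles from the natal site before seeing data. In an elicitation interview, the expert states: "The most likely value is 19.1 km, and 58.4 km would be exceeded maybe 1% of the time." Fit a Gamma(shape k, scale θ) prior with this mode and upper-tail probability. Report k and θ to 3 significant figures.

k ≈ 4.59, θ ≈ 5.32

Gamma(k,θ) with k>1 has mode (k−1)θ, so θ = 19.1/(k−1).
Need P(X < 58.4) = 0.99 with θ tied to k this way. Start at k = 2, θ = 19.1: P(X<58.4) ≈ 0.809.
Too low — raise k to concentrate. Iterating converges to k ≈ 4.59.
Then θ = 19.1/(4.59−1) ≈ 5.32.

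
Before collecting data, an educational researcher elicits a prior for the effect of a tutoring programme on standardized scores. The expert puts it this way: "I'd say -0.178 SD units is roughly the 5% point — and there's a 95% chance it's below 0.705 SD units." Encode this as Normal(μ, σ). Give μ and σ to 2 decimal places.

μ = 0.26, σ = 0.27

The p-quantile of Normal(μ,σ) is μ + z_p·σ, with z_{0.05} = -1.645 and z_{0.95} = 1.645.
Eliminate σ: μ = (z₂·x₁ − z₁·x₂)/(z₂ − z₁) = (1.645·-0.178 − (-1.645)·0.705)/3.29 = 0.26.
Then σ = (x₂ − x₁)/(z₂ − z₁) = (0.705 − -0.178)/3.29 = 0.27.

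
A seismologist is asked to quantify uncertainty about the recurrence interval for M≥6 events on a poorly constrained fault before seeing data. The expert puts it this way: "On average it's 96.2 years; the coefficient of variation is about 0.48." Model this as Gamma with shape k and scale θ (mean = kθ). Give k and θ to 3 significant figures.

For Gamma(k, scale θ): mean = kθ, variance = kθ², so CV = 1/√k.
CV = 0.48, hence k = 1/CV² = 4.34.
Then θ = mean/k = 96.2/4.34 = 22.2.

k ≈ 4.34, θ ≈ 22.2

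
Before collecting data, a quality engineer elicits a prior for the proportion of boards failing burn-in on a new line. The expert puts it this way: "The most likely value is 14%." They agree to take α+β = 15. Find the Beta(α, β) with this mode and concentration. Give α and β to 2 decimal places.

For α,β > 1 the Beta mode is (α−1)/(α+β−2). With α+β = 15, the mode is (α−1)/13.
Set (α−1)/13 = 0.14 → α = 1 + 0.14·13 = 2.82.
β = 15 − α = 12.18.

α = 2.82, β = 12.18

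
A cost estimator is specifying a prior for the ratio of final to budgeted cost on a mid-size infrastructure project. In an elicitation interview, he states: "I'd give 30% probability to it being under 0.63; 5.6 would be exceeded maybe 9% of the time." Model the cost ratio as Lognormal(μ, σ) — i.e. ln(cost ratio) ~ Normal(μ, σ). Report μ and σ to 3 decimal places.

If T ~ Lognormal(μ,σ) then ln T ~ Normal(μ,σ), so the p-quantile of ln T is μ + z_p·σ.
ln(0.63) = -0.462 and ln(5.6) = 1.723; z_{0.3} = -0.5244, z_{0.91} = 1.341.
σ = (1.723 − -0.462)/(1.341 − (-0.5244)) = 1.171.
μ = -0.462 − (-0.5244)·1.171 = 0.152.

μ ≈ 0.152, σ ≈ 1.171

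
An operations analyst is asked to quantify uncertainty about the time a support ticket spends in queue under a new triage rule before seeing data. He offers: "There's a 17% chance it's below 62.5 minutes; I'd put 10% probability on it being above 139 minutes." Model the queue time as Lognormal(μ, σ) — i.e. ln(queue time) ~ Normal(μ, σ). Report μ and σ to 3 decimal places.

μ ≈ 4.476, σ ≈ 0.358

If T ~ Lognormal(μ,σ) then ln T ~ Normal(μ,σ), so the p-quantile of ln T is μ + z_p·σ.
ln(62.5) = 4.135 and ln(139) = 4.934; z_{0.17} = -0.9542, z_{0.9} = 1.282.
σ = (4.934 − 4.135)/(1.282 − (-0.9542)) = 0.358.
μ = 4.135 − (-0.9542)·0.358 = 4.476.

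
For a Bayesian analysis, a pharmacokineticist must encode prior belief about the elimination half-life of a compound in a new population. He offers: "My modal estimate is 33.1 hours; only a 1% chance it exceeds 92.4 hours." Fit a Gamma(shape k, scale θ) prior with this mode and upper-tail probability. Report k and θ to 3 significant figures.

k ≈ 5.34, θ ≈ 7.62

Gamma(k,θ) with k>1 has mode (k−1)θ, so θ = 33.1/(k−1).
Need P(X < 92.4) = 0.99 with θ tied to k this way. Start at k = 2, θ = 33.1: P(X<92.4) ≈ 0.767.
Too low — raise k to concentrate. Iterating converges to k ≈ 5.34.
Then θ = 33.1/(5.34−1) ≈ 7.62.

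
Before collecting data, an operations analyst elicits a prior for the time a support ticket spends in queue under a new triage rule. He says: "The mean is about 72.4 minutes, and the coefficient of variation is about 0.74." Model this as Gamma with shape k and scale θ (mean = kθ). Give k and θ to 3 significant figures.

For Gamma(k, scale θ): mean = kθ, variance = kθ², so CV = 1/√k.
CV = 0.74, hence k = 1/CV² = 1.83.
Then θ = mean/k = 72.4/1.83 = 39.6.

k ≈ 1.83, θ ≈ 39.6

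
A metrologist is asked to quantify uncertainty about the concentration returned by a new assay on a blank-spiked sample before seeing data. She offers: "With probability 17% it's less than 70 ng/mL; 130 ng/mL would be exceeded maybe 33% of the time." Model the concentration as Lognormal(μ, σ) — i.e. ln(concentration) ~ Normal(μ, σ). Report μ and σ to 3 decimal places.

If T ~ Lognormal(μ,σ) then ln T ~ Normal(μ,σ), so the p-quantile of ln T is μ + z_p·σ.
ln(70) = 4.248 and ln(130) = 4.868; z_{0.17} = -0.9542, z_{0.67} = 0.4399.
σ = (4.868 − 4.248)/(0.4399 − (-0.9542)) = 0.444.
μ = 4.248 − (-0.9542)·0.444 = 4.672.

μ ≈ 4.672, σ ≈ 0.444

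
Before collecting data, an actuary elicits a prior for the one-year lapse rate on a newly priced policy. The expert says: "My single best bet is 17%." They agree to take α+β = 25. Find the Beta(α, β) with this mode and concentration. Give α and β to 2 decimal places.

α = 4.91, β = 20.09

For α,β > 1 the Beta mode is (α−1)/(α+β−2). With α+β = 25, the mode is (α−1)/23.
Set (α−1)/23 = 0.17 → α = 1 + 0.17·23 = 4.91.
β = 25 − α = 20.09.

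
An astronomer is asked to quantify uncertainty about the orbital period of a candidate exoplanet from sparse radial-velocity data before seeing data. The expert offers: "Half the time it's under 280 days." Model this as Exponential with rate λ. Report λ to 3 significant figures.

Exponential median = ln 2 / λ, so λ = ln 2 / 280.0 = 0.00248.

λ ≈ 0.00248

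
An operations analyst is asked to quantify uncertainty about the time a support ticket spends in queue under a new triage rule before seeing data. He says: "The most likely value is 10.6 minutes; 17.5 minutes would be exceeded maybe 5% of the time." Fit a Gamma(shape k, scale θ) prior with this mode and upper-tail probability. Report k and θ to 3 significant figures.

k ≈ 12.1, θ ≈ 0.954

Gamma(k,θ) with k>1 has mode (k−1)θ, so θ = 10.6/(k−1).
Need P(X < 17.5) = 0.95 with θ tied to k this way. Start at k = 2, θ = 10.6: P(X<17.5) ≈ 0.491.
Too low — raise k to concentrate. Iterating converges to k ≈ 12.1.
Then θ = 10.6/(12.1−1) ≈ 0.954.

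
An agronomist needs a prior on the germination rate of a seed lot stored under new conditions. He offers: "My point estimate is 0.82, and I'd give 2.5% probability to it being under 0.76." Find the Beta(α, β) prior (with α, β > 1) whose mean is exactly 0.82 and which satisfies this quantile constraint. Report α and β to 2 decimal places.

With mean 0.82 fixed, write α = 0.82s, β = 0.18s where s = α+β.
Need P(θ < 0.76) = 0.025 under Beta(0.82s, 0.18s). Normal approximation: (q−m)/√(m(1−m)/s) ≈ z_{0.025} = -1.96, so s ≈ 0.82·0.18·(-1.96)²/(0.76−0.82)² = 157.5.
At s = 157.5: P(θ<0.76) ≈ 0.031. Adjusting to match 0.025 gives s ≈ 175.41.
So α = 0.82·175.41 ≈ 143.83, β = 0.18·175.41 ≈ 31.57.

α ≈ 143.83, β ≈ 31.57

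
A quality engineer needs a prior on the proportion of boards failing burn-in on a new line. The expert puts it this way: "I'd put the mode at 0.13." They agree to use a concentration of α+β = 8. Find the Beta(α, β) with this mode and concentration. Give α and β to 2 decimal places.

For α,β > 1 the Beta mode is (α−1)/(α+β−2). With α+β = 8, the mode is (α−1)/6.
Set (α−1)/6 = 0.13 → α = 1 + 0.13·6 = 1.78.
β = 8 − α = 6.22.

α = 1.78, β = 6.22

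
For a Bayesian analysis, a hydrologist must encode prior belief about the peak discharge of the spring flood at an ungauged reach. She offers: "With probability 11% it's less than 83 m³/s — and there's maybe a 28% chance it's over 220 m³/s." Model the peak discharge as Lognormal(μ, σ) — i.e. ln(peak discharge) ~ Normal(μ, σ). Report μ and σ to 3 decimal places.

μ ≈ 5.080, σ ≈ 0.539

If T ~ Lognormal(μ,σ) then ln T ~ Normal(μ,σ), so the p-quantile of ln T is μ + z_p·σ.
ln(83) = 4.419 and ln(220) = 5.394; z_{0.11} = -1.227, z_{0.72} = 0.5828.
σ = (5.394 − 4.419)/(0.5828 − (-1.227)) = 0.539.
μ = 4.419 − (-1.227)·0.539 = 5.080.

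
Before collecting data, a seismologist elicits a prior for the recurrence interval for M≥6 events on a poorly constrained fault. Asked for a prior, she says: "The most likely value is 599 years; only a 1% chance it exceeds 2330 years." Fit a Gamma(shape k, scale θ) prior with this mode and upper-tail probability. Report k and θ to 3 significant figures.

k ≈ 3.28, θ ≈ 262

Gamma(k,θ) with k>1 has mode (k−1)θ, so θ = 599/(k−1).
Need P(X < 2330) = 0.99 with θ tied to k this way. Start at k = 2, θ = 599: P(X<2330) ≈ 0.900.
Too low — raise k to concentrate. Iterating converges to k ≈ 3.28.
Then θ = 599/(3.28−1) ≈ 262.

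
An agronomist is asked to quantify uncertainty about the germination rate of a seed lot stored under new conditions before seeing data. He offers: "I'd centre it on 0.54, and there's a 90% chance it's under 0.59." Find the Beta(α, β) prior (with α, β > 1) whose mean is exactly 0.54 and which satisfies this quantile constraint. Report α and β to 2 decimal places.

α ≈ 87.57, β ≈ 74.59

With mean 0.54 fixed, write α = 0.54s, β = 0.46s where s = α+β.
Need P(θ < 0.59) = 0.9 under Beta(0.54s, 0.46s). Normal approximation: (q−m)/√(m(1−m)/s) ≈ z_{0.9} = 1.28, so s ≈ 0.54·0.46·(1.28)²/(0.59−0.54)² = 163.2.
At s = 163.2: P(θ<0.59) ≈ 0.901. Adjusting to match 0.9 gives s ≈ 162.16.
So α = 0.54·162.16 ≈ 87.57, β = 0.46·162.16 ≈ 74.59.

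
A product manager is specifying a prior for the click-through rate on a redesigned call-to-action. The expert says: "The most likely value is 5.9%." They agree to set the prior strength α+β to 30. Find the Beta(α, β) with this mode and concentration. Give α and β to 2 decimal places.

α = 2.65, β = 27.35

For α,β > 1 the Beta mode is (α−1)/(α+β−2). With α+β = 30, the mode is (α−1)/28.
Set (α−1)/28 = 0.059 → α = 1 + 0.059·28 = 2.65.
β = 30 − α = 27.35.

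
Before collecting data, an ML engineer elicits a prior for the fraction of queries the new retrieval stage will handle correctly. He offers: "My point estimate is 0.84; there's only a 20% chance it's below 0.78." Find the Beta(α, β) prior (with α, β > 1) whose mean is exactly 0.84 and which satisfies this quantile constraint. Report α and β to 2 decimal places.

With mean 0.84 fixed, write α = 0.84s, β = 0.16s where s = α+β.
Need P(θ < 0.78) = 0.2 under Beta(0.84s, 0.16s). Normal approximation: (q−m)/√(m(1−m)/s) ≈ z_{0.2} = -0.842, so s ≈ 0.84·0.16·(-0.842)²/(0.78−0.84)² = 26.4.
At s = 26.4: P(θ<0.78) ≈ 0.188. Adjusting to match 0.2 gives s ≈ 23.11.
So α = 0.84·23.11 ≈ 19.41, β = 0.16·23.11 ≈ 3.70.

α ≈ 19.41, β ≈ 3.70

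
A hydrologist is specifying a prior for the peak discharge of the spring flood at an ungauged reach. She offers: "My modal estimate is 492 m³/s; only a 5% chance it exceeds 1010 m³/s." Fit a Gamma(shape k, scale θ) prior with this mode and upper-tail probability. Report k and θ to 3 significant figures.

k ≈ 6.35, θ ≈ 92

Gamma(k,θ) with k>1 has mode (k−1)θ, so θ = 492/(k−1).
Need P(X < 1010) = 0.95 with θ tied to k this way. Start at k = 2, θ = 492: P(X<1010) ≈ 0.608.
Too low — raise k to concentrate. Iterating converges to k ≈ 6.35.
Then θ = 492/(6.35−1) ≈ 92.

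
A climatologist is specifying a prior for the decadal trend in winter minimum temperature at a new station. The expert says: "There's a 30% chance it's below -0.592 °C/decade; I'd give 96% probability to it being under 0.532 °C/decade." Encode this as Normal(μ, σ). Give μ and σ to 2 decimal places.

μ = -0.33, σ = 0.49

For Normal(μ,σ), the p-quantile is μ + z_p·σ. Here z_{0.3} = -0.5244, z_{0.96} = 1.751.
So -0.592 = μ − 0.5244σ and 0.532 = μ + 1.751σ.
Subtracting: σ = (0.532 − -0.592)/(1.751 − (-0.5244)) = 0.49.
Then μ = -0.592 − (-0.5244)·0.49 = -0.33.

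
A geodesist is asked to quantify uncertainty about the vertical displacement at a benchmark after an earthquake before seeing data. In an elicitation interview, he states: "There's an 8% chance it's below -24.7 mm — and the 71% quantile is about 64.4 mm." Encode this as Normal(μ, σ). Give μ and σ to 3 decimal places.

For Normal(μ,σ), the p-quantile is μ + z_p·σ. Here z_{0.08} = -1.405, z_{0.71} = 0.5534.
So -24.7 = μ − 1.405σ and 64.4 = μ + 0.5534σ.
Subtracting: σ = (64.4 − -24.7)/(0.5534 − (-1.405)) = 45.495.
Then μ = -24.7 − (-1.405)·45.495 = 39.224.

μ = 39.224, σ = 45.495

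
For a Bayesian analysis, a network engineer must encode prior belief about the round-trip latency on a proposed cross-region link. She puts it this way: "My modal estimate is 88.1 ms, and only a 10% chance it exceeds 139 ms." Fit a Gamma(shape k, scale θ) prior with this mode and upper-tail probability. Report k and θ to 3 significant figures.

k ≈ 10, θ ≈ 9.77

Gamma(k,θ) with k>1 has mode (k−1)θ, so θ = 88.1/(k−1).
Need P(X < 139) = 0.9 with θ tied to k this way. Start at k = 2, θ = 88.1: P(X<139) ≈ 0.468.
Too low — raise k to concentrate. Iterating converges to k ≈ 10.
Then θ = 88.1/(10−1) ≈ 9.77.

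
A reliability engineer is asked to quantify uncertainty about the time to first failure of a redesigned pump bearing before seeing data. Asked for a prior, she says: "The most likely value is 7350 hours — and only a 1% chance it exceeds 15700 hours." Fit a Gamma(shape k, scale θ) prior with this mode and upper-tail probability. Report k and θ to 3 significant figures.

k ≈ 9.42, θ ≈ 873

Gamma(k,θ) with k>1 has mode (k−1)θ, so θ = 7350/(k−1).
Need P(X < 15700) = 0.99 with θ tied to k this way. Start at k = 2, θ = 7350: P(X<15700) ≈ 0.630.
Too low — raise k to concentrate. Iterating converges to k ≈ 9.42.
Then θ = 7350/(9.42−1) ≈ 873.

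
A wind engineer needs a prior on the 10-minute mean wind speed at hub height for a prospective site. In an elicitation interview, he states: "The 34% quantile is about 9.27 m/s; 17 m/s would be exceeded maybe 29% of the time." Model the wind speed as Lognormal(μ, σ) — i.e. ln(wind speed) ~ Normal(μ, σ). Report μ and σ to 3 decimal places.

If T ~ Lognormal(μ,σ) then ln T ~ Normal(μ,σ), so the p-quantile of ln T is μ + z_p·σ.
ln(9.27) = 2.227 and ln(17) = 2.833; z_{0.34} = -0.4125, z_{0.71} = 0.5534.
σ = (2.833 − 2.227)/(0.5534 − (-0.4125)) = 0.628.
μ = 2.227 − (-0.4125)·0.628 = 2.486.

μ ≈ 2.486, σ ≈ 0.628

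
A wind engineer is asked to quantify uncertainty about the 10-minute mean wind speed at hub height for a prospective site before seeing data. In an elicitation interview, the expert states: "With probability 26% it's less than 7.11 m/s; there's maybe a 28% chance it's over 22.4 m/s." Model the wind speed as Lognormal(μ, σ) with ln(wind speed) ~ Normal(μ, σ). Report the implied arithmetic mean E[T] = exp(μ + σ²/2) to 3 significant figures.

E[T] ≈ 20.1 m/s

If T ~ Lognormal(μ,σ) then ln T ~ Normal(μ,σ), so the p-quantile of ln T is μ + z_p·σ.
ln(7.11) = 1.962 and ln(22.4) = 3.109; z_{0.26} = -0.6433, z_{0.72} = 0.5828.
σ = (3.109 − 1.962)/(0.5828 − (-0.6433)) = 0.936.
μ = 1.962 − (-0.6433)·0.936 = 2.564.
E[T] = exp(μ + σ²/2) = exp(2.564 + 0.4379) = 20.1 m/s.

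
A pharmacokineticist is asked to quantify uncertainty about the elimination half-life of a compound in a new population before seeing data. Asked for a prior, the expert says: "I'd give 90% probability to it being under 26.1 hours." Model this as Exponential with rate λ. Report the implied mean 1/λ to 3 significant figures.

mean ≈ 11.3 hours

P(T < 26.1) = 1 − e^(−λ·26.1) = 0.9, so λ = −ln(1−0.9)/26.1 = −ln(0.1)/26.1 = 0.0882.
Mean = 1/λ = 11.3 hours.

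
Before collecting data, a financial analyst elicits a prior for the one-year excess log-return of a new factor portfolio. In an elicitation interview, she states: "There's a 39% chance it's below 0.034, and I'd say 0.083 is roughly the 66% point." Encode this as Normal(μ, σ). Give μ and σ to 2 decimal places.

For Normal(μ,σ), the p-quantile is μ + z_p·σ. Here z_{0.39} = -0.2793, z_{0.66} = 0.4125.
So 0.034 = μ − 0.2793σ and 0.083 = μ + 0.4125σ.
Subtracting: σ = (0.083 − 0.034)/(0.4125 − (-0.2793)) = 0.07.
Then μ = 0.034 − (-0.2793)·0.07 = 0.05.

μ = 0.05, σ = 0.07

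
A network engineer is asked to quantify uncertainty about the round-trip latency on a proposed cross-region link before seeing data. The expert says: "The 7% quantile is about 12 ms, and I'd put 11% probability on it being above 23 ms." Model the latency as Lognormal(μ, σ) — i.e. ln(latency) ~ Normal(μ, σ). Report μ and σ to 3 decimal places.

μ ≈ 2.840, σ ≈ 0.241

If T ~ Lognormal(μ,σ) then ln T ~ Normal(μ,σ), so the p-quantile of ln T is μ + z_p·σ.
ln(12) = 2.485 and ln(23) = 3.135; z_{0.07} = -1.476, z_{0.89} = 1.227.
σ = (3.135 − 2.485)/(1.227 − (-1.476)) = 0.241.
μ = 2.485 − (-1.476)·0.241 = 2.840.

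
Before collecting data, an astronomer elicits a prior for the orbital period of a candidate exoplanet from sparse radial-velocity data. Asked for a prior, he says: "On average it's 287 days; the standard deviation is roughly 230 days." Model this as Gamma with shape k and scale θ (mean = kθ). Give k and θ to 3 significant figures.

For Gamma(k, scale θ): mean = kθ, variance = kθ², so CV = 1/√k.
CV = SD/mean = 230/287 = 0.8014, hence k = 1/CV² = 1.56.
Then θ = mean/k = 287/1.56 = 184.

k ≈ 1.56, θ ≈ 184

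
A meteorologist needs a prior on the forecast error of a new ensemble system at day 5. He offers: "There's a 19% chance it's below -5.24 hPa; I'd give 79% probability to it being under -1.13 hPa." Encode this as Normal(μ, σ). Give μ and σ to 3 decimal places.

The p-quantile of Normal(μ,σ) is μ + z_p·σ, with z_{0.19} = -0.8779 and z_{0.79} = 0.8064.
Eliminate σ: μ = (z₂·x₁ − z₁·x₂)/(z₂ − z₁) = (0.8064·-5.24 − (-0.8779)·-1.13)/1.684 = -3.098.
Then σ = (x₂ − x₁)/(z₂ − z₁) = (-1.13 − -5.24)/1.684 = 2.440.

μ = -3.098, σ = 2.440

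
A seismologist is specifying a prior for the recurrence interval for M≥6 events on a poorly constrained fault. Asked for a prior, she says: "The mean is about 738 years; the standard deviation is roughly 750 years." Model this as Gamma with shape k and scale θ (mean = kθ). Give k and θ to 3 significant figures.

For Gamma(k, scale θ): mean = kθ, variance = kθ², so CV = 1/√k.
CV = SD/mean = 750/738 = 1.016, hence k = 1/CV² = 0.968.
Then θ = mean/k = 738/0.968 = 762.

k ≈ 0.968, θ ≈ 762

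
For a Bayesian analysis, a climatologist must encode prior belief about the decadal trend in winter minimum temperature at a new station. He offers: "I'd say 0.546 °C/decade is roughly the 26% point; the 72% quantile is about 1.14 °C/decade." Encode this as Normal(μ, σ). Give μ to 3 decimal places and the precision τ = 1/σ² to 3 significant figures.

The p-quantile of Normal(μ,σ) is μ + z_p·σ, with z_{0.26} = -0.6433 and z_{0.72} = 0.5828.
Eliminate σ: μ = (z₂·x₁ − z₁·x₂)/(z₂ − z₁) = (0.5828·0.546 − (-0.6433)·1.14)/1.226 = 0.858.
Then σ = (x₂ − x₁)/(z₂ − z₁) = (1.14 − 0.546)/1.226 = 0.484.
Precision τ = 1/σ² = 1/0.4844² = 4.26.

μ = 0.858, τ = 4.26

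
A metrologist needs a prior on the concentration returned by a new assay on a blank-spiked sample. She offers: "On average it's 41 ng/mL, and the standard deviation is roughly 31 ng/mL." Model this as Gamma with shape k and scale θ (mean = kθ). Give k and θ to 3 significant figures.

For Gamma(k, scale θ): mean = kθ, variance = kθ², so CV = 1/√k.
CV = SD/mean = 31/41 = 0.7561, hence k = 1/CV² = 1.75.
Then θ = mean/k = 41/1.75 = 23.4.

k ≈ 1.75, θ ≈ 23.4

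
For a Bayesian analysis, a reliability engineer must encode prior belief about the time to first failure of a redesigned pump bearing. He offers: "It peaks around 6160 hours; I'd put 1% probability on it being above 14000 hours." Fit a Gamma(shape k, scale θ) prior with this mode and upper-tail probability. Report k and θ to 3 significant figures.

k ≈ 8.11, θ ≈ 867

Gamma(k,θ) with k>1 has mode (k−1)θ, so θ = 6160/(k−1).
Need P(X < 14000) = 0.99 with θ tied to k this way. Start at k = 2, θ = 6160: P(X<14000) ≈ 0.663.
Too low — raise k to concentrate. Iterating converges to k ≈ 8.11.
Then θ = 6160/(8.11−1) ≈ 867.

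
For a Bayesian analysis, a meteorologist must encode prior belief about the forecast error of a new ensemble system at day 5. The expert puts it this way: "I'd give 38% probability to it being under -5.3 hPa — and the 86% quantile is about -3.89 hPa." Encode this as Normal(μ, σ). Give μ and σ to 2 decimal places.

The p-quantile of Normal(μ,σ) is μ + z_p·σ, with z_{0.38} = -0.3055 and z_{0.86} = 1.08.
Eliminate σ: μ = (z₂·x₁ − z₁·x₂)/(z₂ − z₁) = (1.08·-5.3 − (-0.3055)·-3.89)/1.386 = -4.99.
Then σ = (x₂ − x₁)/(z₂ − z₁) = (-3.89 − -5.3)/1.386 = 1.02.

μ = -4.99, σ = 1.02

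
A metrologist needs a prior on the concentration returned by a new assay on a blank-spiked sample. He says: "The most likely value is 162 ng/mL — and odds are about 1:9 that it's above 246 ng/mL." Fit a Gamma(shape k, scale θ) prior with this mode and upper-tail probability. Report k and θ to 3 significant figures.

k ≈ 11.7, θ ≈ 15.2

Gamma(k,θ) with k>1 has mode (k−1)θ, so θ = 162/(k−1).
Need P(X < 246) = 0.9 with θ tied to k this way. Start at k = 2, θ = 162: P(X<246) ≈ 0.448.
Too low — raise k to concentrate. Iterating converges to k ≈ 11.7.
Then θ = 162/(11.7−1) ≈ 15.2.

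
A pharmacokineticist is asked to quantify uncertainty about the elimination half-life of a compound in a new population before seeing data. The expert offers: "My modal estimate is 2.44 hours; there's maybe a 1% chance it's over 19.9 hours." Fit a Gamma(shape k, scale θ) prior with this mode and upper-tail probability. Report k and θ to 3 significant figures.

Gamma(k,θ) with k>1 has mode (k−1)θ, so θ = 2.44/(k−1).
Need P(X < 19.9) = 0.99 with θ tied to k this way. Start at k = 2, θ = 2.44: P(X<19.9) ≈ 0.997.
Too high — lower k to spread out. Iterating converges to k ≈ 1.76.
Then θ = 2.44/(1.76−1) ≈ 3.22.

k ≈ 1.76, θ ≈ 3.22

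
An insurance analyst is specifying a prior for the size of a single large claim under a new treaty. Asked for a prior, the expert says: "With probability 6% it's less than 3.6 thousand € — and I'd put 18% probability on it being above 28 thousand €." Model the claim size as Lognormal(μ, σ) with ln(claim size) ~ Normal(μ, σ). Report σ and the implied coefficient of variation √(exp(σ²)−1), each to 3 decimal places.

σ ≈ 0.830, CV ≈ 0.996

If T ~ Lognormal(μ,σ) then ln T ~ Normal(μ,σ), so the p-quantile of ln T is μ + z_p·σ.
ln(3.6) = 1.281 and ln(28) = 3.332; z_{0.06} = -1.555, z_{0.82} = 0.9154.
σ = (3.332 − 1.281)/(0.9154 − (-1.555)) = 0.830.
μ = 1.281 − (-1.555)·0.830 = 2.572.
CV = √(exp(σ²)−1) = √(exp(0.6896)−1) = 0.996.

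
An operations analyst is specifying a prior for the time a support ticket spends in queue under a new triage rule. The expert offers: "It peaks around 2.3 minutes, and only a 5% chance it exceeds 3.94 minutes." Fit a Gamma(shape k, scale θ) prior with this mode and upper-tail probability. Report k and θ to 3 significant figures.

k ≈ 10.6, θ ≈ 0.239

Gamma(k,θ) with k>1 has mode (k−1)θ, so θ = 2.3/(k−1).
Need P(X < 3.94) = 0.95 with θ tied to k this way. Start at k = 2, θ = 2.3: P(X<3.94) ≈ 0.511.
Too low — raise k to concentrate. Iterating converges to k ≈ 10.6.
Then θ = 2.3/(10.6−1) ≈ 0.239.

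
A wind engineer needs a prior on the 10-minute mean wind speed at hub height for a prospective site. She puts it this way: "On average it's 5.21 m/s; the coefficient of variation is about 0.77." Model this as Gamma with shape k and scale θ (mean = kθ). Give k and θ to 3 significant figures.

k ≈ 1.69, θ ≈ 3.09

For Gamma(k, scale θ): mean = kθ, variance = kθ², so CV = 1/√k.
CV = 0.77, hence k = 1/CV² = 1.69.
Then θ = mean/k = 5.21/1.69 = 3.09.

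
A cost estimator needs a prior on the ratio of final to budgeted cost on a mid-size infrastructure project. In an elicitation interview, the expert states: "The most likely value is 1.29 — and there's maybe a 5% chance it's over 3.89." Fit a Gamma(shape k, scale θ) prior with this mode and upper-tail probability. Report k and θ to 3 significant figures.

Gamma(k,θ) with k>1 has mode (k−1)θ, so θ = 1.29/(k−1).
Need P(X < 3.89) = 0.95 with θ tied to k this way. Start at k = 2, θ = 1.29: P(X<3.89) ≈ 0.803.
Too low — raise k to concentrate. Iterating converges to k ≈ 3.17.
Then θ = 1.29/(3.17−1) ≈ 0.594.

k ≈ 3.17, θ ≈ 0.594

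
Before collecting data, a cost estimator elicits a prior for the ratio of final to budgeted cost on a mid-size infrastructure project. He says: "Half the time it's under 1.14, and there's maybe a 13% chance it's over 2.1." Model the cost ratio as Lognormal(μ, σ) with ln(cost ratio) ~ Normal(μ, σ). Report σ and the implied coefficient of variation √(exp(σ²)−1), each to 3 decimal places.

σ ≈ 0.542, CV ≈ 0.585

If T ~ Lognormal(μ,σ) then ln T ~ Normal(μ,σ), so the p-quantile of ln T is μ + z_p·σ.
ln(1.14) = 0.131 and ln(2.1) = 0.7419; z_{0.5} = 0, z_{0.87} = 1.126.
σ = (0.7419 − 0.131)/(1.126 − (0)) = 0.542.
μ = 0.131 − (0)·0.542 = 0.131.
CV = √(exp(σ²)−1) = √(exp(0.2942)−1) = 0.585.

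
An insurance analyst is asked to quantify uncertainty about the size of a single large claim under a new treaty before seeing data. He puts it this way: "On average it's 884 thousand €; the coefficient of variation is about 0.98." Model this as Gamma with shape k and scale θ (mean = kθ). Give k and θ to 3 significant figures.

For Gamma(k, scale θ): mean = kθ, variance = kθ², so CV = 1/√k.
CV = 0.98, hence k = 1/CV² = 1.04.
Then θ = mean/k = 884/1.04 = 849.

k ≈ 1.04, θ ≈ 849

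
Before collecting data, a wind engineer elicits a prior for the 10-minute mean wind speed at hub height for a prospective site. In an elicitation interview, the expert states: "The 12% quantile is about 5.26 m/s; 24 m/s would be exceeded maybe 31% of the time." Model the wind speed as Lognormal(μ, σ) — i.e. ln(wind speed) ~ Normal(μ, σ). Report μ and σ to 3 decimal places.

μ ≈ 2.728, σ ≈ 0.908

If T ~ Lognormal(μ,σ) then ln T ~ Normal(μ,σ), so the p-quantile of ln T is μ + z_p·σ.
ln(5.26) = 1.66 and ln(24) = 3.178; z_{0.12} = -1.175, z_{0.69} = 0.4959.
σ = (3.178 − 1.66)/(0.4959 − (-1.175)) = 0.908.
μ = 1.66 − (-1.175)·0.908 = 2.728.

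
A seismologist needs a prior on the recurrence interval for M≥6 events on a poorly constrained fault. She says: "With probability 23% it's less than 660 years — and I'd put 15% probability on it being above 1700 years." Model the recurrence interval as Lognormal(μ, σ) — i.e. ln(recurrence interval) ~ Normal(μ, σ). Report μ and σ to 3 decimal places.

If T ~ Lognormal(μ,σ) then ln T ~ Normal(μ,σ), so the p-quantile of ln T is μ + z_p·σ.
ln(660) = 6.492 and ln(1700) = 7.438; z_{0.23} = -0.7388, z_{0.85} = 1.036.
σ = (7.438 − 6.492)/(1.036 − (-0.7388)) = 0.533.
μ = 6.492 − (-0.7388)·0.533 = 6.886.

μ ≈ 6.886, σ ≈ 0.533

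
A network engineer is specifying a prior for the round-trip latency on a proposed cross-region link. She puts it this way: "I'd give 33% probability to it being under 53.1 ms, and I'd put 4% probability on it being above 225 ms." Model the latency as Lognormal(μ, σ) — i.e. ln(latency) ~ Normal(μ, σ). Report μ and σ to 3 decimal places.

μ ≈ 4.262, σ ≈ 0.659

If T ~ Lognormal(μ,σ) then ln T ~ Normal(μ,σ), so the p-quantile of ln T is μ + z_p·σ.
ln(53.1) = 3.972 and ln(225) = 5.416; z_{0.33} = -0.4399, z_{0.96} = 1.751.
σ = (5.416 − 3.972)/(1.751 − (-0.4399)) = 0.659.
μ = 3.972 − (-0.4399)·0.659 = 4.262.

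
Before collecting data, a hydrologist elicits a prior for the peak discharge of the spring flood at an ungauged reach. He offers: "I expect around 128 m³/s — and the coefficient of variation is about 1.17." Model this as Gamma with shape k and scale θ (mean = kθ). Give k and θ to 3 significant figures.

For Gamma(k, scale θ): mean = kθ, variance = kθ², so CV = 1/√k.
CV = 1.17, hence k = 1/CV² = 0.731.
Then θ = mean/k = 128/0.731 = 175.

k ≈ 0.731, θ ≈ 175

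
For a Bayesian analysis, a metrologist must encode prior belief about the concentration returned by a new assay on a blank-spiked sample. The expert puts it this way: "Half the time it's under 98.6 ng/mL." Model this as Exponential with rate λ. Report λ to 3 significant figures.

Exponential median = ln 2 / λ, so λ = ln 2 / 98.6 = 0.00703.

λ ≈ 0.00703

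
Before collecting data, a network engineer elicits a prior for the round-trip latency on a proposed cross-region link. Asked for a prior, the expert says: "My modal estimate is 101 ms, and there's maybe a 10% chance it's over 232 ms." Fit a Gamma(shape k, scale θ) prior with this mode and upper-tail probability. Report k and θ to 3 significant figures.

Gamma(k,θ) with k>1 has mode (k−1)θ, so θ = 101/(k−1).
Need P(X < 232) = 0.9 with θ tied to k this way. Start at k = 2, θ = 101: P(X<232) ≈ 0.668.
Too low — raise k to concentrate. Iterating converges to k ≈ 3.78.
Then θ = 101/(3.78−1) ≈ 36.3.

k ≈ 3.78, θ ≈ 36.3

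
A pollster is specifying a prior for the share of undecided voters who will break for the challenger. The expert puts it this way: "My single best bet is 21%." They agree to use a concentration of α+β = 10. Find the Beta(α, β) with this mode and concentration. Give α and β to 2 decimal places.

For α,β > 1 the Beta mode is (α−1)/(α+β−2). With α+β = 10, the mode is (α−1)/8.
Set (α−1)/8 = 0.21 → α = 1 + 0.21·8 = 2.68.
β = 10 − α = 7.32.

α = 2.68, β = 7.32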